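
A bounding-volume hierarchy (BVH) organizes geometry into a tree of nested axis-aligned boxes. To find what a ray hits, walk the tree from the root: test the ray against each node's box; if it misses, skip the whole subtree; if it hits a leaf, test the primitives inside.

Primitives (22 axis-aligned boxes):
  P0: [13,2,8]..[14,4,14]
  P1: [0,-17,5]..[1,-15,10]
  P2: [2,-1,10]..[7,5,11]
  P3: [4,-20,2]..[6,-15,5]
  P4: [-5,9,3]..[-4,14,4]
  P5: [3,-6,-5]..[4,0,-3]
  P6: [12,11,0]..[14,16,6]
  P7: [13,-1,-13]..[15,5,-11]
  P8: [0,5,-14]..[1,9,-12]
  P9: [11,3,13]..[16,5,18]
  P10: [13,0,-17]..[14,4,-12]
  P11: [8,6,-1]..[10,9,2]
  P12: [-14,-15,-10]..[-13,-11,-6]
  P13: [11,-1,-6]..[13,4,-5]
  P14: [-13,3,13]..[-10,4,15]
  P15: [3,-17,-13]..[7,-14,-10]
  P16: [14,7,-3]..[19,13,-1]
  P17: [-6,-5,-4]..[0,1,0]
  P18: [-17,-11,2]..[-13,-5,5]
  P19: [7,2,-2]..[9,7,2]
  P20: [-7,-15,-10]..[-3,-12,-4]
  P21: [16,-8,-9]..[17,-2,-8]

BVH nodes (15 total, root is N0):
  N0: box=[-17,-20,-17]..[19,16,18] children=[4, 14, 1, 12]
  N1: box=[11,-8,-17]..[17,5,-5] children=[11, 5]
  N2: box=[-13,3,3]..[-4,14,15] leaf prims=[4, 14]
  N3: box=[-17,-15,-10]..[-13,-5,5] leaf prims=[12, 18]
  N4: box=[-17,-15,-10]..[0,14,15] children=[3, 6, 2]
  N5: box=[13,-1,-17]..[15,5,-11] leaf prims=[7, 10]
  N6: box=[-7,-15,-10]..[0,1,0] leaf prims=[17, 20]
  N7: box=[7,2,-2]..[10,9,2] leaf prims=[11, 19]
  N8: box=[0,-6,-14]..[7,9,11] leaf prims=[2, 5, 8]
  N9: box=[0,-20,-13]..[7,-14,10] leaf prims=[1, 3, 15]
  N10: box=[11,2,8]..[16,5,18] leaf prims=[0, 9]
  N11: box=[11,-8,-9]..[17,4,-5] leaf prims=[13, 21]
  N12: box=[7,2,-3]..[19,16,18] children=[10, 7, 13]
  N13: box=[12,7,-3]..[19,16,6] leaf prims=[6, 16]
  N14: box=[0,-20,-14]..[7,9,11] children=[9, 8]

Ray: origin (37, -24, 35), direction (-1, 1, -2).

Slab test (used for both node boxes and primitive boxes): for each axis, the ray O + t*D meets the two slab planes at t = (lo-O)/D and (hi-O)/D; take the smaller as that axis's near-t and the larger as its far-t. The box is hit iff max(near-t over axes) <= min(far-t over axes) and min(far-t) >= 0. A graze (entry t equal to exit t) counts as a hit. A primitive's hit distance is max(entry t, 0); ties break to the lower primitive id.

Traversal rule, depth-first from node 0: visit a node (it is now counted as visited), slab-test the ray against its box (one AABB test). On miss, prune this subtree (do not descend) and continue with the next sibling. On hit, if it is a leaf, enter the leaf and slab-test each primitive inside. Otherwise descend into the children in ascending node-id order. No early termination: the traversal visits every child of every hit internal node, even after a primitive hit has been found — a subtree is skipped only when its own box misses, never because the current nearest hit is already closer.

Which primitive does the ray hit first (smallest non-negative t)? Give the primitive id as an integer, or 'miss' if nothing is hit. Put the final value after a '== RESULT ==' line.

Traverse from the root:
N0 x:[18,54] y:[4,40] z:[17/2,26] -> hit [18,26], descend [1, 4, 12, 14]
  N1 x:[20,26] y:[16,29] z:[20,26] -> hit [20,26], descend [5, 11]
    N5 x:[22,24] y:[23,29] z:[23,26] -> hit [23,24] leaf, test {P7@t=23, P10@t=24}
    N11 x:[20,26] y:[16,28] z:[20,22] -> hit [20,22] leaf, test {P13(miss), P21(miss)}
  N4 x:[37,54] y:[9,38] z:[10,45/2] -> miss, prune
  N12 x:[18,30] y:[26,40] z:[17/2,19] -> miss, prune
  N14 x:[30,37] y:[4,33] z:[12,49/2] -> miss, prune

order=[0, 1, 5, 11, 4, 12, 14]  |boxes|=7  |leaves|=2  hit=P7

== RESULT ==
7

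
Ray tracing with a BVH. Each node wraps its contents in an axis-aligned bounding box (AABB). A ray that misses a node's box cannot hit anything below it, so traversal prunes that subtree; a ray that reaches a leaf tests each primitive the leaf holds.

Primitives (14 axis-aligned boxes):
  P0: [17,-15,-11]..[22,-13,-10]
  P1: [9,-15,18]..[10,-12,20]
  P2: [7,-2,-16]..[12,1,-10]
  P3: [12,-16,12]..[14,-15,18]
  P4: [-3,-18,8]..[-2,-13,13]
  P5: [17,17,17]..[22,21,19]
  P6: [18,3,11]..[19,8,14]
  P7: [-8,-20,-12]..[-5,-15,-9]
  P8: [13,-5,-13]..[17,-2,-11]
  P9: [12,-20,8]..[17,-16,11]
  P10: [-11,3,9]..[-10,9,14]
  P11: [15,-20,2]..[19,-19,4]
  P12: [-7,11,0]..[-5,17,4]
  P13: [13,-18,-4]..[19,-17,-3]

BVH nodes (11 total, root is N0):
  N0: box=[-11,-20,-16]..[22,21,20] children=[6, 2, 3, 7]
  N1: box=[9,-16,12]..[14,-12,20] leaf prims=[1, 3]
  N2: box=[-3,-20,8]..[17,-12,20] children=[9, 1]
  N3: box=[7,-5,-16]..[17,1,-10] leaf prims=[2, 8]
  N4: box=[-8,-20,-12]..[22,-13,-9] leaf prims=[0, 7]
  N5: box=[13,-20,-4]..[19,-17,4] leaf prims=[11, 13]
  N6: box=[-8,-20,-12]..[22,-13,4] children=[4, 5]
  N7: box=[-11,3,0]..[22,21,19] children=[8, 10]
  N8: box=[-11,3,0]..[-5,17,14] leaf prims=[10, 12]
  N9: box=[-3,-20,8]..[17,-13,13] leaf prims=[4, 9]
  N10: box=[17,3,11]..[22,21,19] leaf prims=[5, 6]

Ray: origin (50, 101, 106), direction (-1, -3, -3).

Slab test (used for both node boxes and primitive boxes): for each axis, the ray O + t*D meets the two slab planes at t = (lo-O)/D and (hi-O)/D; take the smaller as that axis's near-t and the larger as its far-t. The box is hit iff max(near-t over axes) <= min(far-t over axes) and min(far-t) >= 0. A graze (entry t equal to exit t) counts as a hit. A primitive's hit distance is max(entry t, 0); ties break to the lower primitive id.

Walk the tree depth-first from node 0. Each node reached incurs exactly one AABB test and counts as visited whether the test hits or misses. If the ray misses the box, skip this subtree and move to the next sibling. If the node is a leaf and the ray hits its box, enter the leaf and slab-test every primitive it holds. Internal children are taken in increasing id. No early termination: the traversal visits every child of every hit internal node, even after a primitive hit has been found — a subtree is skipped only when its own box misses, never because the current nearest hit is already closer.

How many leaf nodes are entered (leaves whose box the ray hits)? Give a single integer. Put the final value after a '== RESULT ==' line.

Traverse from the root:
N0 x:[28,61] y:[80/3,121/3] z:[86/3,122/3] -> hit [86/3,121/3], descend [2, 3, 6, 7]
  N2 x:[33,53] y:[113/3,121/3] z:[86/3,98/3] -> miss, prune
  N3 x:[33,43] y:[100/3,106/3] z:[116/3,122/3] -> miss, prune
  N6 x:[28,58] y:[38,121/3] z:[34,118/3] -> hit [38,118/3], descend [4, 5]
    N4 x:[28,58] y:[38,121/3] z:[115/3,118/3] -> hit [115/3,118/3] leaf, test {P0(miss), P7(miss)}
    N5 x:[31,37] y:[118/3,121/3] z:[34,110/3] -> miss, prune
  N7 x:[28,61] y:[80/3,98/3] z:[29,106/3] -> hit [29,98/3], descend [8, 10]
    N8 x:[55,61] y:[28,98/3] z:[92/3,106/3] -> miss, prune
    N10 x:[28,33] y:[80/3,98/3] z:[29,95/3] -> hit [29,95/3] leaf, test {P5(miss), P6@t=31}

Visited [0, 2, 3, 6, 4, 5, 7, 8, 10]. Tests: 9 box, 2 leaf. Nearest: P6.

== RESULT ==
2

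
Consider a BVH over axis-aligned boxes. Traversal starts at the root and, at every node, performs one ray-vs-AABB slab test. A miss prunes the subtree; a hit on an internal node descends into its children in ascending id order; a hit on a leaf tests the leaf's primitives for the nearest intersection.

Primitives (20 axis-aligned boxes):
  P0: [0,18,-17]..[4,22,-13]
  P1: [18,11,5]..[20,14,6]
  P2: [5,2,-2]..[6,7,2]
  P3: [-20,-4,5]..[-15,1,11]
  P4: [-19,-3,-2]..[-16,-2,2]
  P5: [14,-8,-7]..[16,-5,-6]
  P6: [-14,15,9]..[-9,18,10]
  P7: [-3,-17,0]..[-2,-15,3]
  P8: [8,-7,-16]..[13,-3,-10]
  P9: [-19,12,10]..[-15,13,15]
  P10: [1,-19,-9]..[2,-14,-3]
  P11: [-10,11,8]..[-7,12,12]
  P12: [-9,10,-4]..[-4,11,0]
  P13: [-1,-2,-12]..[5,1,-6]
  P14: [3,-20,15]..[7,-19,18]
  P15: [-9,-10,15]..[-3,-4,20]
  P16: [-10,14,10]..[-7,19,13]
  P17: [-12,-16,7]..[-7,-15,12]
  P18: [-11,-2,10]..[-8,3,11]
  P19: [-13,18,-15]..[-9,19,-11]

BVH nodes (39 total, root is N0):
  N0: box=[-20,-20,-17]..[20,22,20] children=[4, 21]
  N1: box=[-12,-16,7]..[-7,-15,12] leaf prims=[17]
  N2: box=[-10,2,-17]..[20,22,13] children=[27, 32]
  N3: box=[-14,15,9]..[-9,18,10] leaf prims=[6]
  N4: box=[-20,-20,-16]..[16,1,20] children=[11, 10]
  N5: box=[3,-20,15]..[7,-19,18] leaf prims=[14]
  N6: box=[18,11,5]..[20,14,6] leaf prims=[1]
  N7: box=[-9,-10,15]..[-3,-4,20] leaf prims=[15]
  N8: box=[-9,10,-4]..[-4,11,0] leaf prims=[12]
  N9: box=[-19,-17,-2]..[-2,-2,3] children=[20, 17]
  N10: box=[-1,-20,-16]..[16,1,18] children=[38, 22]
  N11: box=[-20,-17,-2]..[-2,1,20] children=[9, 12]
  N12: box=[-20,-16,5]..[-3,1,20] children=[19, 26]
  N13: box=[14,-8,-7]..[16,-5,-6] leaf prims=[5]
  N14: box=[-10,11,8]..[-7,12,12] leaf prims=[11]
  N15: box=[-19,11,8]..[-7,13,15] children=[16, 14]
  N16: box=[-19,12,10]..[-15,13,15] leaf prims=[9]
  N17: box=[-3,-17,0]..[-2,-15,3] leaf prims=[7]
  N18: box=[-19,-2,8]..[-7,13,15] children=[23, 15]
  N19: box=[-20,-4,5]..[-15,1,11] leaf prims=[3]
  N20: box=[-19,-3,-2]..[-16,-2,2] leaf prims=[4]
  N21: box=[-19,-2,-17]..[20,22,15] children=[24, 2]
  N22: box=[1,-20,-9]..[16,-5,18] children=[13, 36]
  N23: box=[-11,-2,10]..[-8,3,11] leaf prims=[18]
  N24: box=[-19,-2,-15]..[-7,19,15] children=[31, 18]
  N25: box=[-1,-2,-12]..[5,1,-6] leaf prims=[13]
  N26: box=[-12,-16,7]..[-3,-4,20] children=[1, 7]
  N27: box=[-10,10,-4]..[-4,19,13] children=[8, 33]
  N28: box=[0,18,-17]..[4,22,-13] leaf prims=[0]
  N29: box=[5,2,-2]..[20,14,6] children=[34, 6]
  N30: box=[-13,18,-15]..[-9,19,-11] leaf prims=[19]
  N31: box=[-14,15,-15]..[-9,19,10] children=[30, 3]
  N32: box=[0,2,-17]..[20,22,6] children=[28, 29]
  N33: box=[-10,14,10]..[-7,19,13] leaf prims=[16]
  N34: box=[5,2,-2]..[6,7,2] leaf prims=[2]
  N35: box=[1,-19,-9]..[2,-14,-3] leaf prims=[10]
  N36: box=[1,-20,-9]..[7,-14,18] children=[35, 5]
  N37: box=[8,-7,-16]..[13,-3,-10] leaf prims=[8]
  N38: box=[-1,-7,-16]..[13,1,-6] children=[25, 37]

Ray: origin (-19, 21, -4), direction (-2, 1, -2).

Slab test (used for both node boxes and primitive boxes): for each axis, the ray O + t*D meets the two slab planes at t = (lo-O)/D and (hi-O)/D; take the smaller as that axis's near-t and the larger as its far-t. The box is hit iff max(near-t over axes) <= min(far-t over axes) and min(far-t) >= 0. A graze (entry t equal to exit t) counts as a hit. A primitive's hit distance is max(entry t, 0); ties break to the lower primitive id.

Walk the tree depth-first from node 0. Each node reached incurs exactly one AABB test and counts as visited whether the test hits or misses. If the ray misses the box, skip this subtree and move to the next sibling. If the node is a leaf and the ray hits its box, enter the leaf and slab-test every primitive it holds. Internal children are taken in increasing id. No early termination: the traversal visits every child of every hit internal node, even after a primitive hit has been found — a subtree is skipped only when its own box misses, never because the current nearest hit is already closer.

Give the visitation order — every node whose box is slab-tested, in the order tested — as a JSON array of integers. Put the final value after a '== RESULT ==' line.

Trace the traversal:
N0 x:[-39/2,1/2] y:[-41,1] z:[-12,13/2] -> hit [-12,1/2], descend [4, 21]
  N4 x:[-35/2,1/2] y:[-41,-20] z:[-12,6] -> miss, prune
  N21 x:[-39/2,0] y:[-23,1] z:[-19/2,13/2] -> hit [-19/2,0], descend [2, 24]
    N2 x:[-39/2,-9/2] y:[-19,1] z:[-17/2,13/2] -> miss, prune
    N24 x:[-6,0] y:[-23,-2] z:[-19/2,11/2] -> miss, prune

Summary -> nodes [0, 4, 21, 2, 24]; box-tests=5; leaf-entries=0; first=miss

== RESULT ==
[0, 4, 21, 2, 24]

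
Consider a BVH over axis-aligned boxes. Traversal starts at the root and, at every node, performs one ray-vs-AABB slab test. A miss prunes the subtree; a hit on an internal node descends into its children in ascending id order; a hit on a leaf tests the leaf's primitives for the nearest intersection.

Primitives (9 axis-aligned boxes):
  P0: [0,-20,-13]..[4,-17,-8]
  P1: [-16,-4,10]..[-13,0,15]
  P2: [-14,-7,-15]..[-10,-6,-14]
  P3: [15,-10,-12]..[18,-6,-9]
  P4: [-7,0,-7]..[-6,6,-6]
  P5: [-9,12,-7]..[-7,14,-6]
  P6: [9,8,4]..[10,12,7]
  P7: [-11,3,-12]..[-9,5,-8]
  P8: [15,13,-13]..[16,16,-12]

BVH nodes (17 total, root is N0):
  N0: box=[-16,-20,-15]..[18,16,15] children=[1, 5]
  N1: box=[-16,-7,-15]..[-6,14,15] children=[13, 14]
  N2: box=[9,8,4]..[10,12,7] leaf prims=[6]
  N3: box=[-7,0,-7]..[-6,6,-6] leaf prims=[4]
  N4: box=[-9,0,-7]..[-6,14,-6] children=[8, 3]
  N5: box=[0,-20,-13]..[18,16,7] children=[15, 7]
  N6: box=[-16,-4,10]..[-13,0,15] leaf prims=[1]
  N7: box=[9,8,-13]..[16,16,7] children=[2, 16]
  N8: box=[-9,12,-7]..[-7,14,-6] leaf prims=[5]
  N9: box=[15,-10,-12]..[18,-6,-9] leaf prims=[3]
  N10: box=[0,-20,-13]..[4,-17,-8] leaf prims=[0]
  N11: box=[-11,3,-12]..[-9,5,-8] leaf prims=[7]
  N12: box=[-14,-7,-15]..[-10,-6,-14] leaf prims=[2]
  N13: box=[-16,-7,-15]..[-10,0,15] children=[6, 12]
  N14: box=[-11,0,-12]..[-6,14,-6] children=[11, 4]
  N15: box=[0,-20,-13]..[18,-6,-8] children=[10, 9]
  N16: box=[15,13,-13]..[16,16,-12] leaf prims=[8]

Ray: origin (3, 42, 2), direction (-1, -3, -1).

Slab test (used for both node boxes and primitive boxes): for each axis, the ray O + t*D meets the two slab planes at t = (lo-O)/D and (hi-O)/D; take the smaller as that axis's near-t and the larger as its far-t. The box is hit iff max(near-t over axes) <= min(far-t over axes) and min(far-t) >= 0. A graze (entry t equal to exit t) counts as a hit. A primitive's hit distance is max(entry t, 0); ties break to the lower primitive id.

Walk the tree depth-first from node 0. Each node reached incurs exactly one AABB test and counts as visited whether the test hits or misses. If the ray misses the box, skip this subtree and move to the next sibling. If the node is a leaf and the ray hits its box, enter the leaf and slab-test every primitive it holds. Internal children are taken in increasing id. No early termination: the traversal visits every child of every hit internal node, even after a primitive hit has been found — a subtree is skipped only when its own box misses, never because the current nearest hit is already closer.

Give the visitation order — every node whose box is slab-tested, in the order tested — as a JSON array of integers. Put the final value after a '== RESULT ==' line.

Traverse from the root:
N0 x:[-15,19] y:[26/3,62/3] z:[-13,17] -> hit [26/3,17], descend [1, 5]
  N1 x:[9,19] y:[28/3,49/3] z:[-13,17] -> hit [28/3,49/3], descend [13, 14]
    N13 x:[13,19] y:[14,49/3] z:[-13,17] -> hit [14,49/3], descend [6, 12]
      N6 x:[16,19] y:[14,46/3] z:[-13,-8] -> miss, prune
      N12 x:[13,17] y:[16,49/3] z:[16,17] -> hit [16,49/3] leaf, test {P2@t=16}
    N14 x:[9,14] y:[28/3,14] z:[8,14] -> hit [28/3,14], descend [4, 11]
      N4 x:[9,12] y:[28/3,14] z:[8,9] -> miss, prune
      N11 x:[12,14] y:[37/3,13] z:[10,14] -> hit [37/3,13] leaf, test {P7@t=37/3}
  N5 x:[-15,3] y:[26/3,62/3] z:[-5,15] -> miss, prune

Summary -> nodes [0, 1, 13, 6, 12, 14, 4, 11, 5]; box-tests=9; leaf-entries=2; first=P7

== RESULT ==
[0, 1, 13, 6, 12, 14, 4, 11, 5]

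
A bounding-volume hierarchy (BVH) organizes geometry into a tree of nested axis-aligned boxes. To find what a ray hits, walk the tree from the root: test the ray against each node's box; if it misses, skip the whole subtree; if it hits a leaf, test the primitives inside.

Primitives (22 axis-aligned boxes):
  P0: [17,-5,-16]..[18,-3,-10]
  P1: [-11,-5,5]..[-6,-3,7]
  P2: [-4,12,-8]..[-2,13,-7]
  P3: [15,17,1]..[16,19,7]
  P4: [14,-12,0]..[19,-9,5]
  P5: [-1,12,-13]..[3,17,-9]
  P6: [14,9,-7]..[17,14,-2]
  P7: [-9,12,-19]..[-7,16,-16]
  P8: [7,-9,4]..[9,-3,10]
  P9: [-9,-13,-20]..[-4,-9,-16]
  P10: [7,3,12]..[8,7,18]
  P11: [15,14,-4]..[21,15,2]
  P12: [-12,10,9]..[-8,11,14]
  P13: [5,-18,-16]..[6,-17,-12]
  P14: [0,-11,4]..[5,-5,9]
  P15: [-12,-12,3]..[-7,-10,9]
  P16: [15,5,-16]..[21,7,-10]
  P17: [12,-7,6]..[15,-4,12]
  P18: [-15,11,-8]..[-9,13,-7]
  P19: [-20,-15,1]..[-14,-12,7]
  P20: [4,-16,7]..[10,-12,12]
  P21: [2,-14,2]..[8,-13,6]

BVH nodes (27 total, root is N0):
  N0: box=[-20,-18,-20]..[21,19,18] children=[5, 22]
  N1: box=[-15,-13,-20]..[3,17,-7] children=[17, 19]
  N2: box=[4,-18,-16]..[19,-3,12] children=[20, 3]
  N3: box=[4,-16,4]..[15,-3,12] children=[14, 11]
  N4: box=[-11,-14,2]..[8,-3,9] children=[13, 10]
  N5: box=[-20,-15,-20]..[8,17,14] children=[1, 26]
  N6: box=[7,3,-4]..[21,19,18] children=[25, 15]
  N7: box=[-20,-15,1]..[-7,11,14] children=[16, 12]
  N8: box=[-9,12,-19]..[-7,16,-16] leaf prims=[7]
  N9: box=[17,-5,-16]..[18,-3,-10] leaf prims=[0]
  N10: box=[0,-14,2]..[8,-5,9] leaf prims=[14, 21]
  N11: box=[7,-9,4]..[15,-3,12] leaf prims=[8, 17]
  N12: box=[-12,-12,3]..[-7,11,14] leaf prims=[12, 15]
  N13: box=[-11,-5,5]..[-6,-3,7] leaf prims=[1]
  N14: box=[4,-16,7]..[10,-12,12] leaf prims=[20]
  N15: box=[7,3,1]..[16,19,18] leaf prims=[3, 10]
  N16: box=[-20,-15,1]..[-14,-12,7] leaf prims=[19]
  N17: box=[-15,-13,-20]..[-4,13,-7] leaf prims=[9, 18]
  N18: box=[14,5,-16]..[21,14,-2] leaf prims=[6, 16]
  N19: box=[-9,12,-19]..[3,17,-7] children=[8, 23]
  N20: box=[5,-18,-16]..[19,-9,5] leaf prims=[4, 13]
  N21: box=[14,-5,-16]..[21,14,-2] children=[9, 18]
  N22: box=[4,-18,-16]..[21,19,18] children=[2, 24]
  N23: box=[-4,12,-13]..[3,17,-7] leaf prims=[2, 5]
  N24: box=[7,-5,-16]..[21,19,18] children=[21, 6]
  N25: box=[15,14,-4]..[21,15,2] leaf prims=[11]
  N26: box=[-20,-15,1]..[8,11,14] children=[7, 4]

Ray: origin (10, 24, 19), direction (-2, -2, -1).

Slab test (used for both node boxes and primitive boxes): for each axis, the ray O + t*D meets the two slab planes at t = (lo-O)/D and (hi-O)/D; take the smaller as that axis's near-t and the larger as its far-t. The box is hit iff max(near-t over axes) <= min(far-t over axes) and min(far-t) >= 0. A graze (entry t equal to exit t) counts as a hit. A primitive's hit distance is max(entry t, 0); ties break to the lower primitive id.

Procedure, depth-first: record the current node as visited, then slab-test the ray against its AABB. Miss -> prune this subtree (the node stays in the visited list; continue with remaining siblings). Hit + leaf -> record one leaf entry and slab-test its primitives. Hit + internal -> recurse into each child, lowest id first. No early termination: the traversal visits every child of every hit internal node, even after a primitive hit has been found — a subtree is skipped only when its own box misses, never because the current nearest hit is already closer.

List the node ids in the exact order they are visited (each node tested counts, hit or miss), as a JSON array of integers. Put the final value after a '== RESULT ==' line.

Walk:
N0 x:[-11/2,15] y:[5/2,21] z:[1,39] -> hit [5/2,15], descend [5, 22]
  N5 x:[1,15] y:[7/2,39/2] z:[5,39] -> hit [5,15], descend [1, 26]
    N1 x:[7/2,25/2] y:[7/2,37/2] z:[26,39] -> miss, prune
    N26 x:[1,15] y:[13/2,39/2] z:[5,18] -> hit [13/2,15], descend [4, 7]
      N4 x:[1,21/2] y:[27/2,19] z:[10,17] -> miss, prune
      N7 x:[17/2,15] y:[13/2,39/2] z:[5,18] -> hit [17/2,15], descend [12, 16]
        N12 x:[17/2,11] y:[13/2,18] z:[5,16] -> hit [17/2,11] leaf, test {P12(miss), P15(miss)}
        N16 x:[12,15] y:[18,39/2] z:[12,18] -> miss, prune
  N22 x:[-11/2,3] y:[5/2,21] z:[1,35] -> hit [5/2,3], descend [2, 24]
    N2 x:[-9/2,3] y:[27/2,21] z:[7,35] -> miss, prune
    N24 x:[-11/2,3/2] y:[5/2,29/2] z:[1,35] -> miss, prune

Visited [0, 5, 1, 26, 4, 7, 12, 16, 22, 2, 24]. Tests: 11 box, 1 leaf. Nearest: miss.

== RESULT ==
[0, 5, 1, 26, 4, 7, 12, 16, 22, 2, 24]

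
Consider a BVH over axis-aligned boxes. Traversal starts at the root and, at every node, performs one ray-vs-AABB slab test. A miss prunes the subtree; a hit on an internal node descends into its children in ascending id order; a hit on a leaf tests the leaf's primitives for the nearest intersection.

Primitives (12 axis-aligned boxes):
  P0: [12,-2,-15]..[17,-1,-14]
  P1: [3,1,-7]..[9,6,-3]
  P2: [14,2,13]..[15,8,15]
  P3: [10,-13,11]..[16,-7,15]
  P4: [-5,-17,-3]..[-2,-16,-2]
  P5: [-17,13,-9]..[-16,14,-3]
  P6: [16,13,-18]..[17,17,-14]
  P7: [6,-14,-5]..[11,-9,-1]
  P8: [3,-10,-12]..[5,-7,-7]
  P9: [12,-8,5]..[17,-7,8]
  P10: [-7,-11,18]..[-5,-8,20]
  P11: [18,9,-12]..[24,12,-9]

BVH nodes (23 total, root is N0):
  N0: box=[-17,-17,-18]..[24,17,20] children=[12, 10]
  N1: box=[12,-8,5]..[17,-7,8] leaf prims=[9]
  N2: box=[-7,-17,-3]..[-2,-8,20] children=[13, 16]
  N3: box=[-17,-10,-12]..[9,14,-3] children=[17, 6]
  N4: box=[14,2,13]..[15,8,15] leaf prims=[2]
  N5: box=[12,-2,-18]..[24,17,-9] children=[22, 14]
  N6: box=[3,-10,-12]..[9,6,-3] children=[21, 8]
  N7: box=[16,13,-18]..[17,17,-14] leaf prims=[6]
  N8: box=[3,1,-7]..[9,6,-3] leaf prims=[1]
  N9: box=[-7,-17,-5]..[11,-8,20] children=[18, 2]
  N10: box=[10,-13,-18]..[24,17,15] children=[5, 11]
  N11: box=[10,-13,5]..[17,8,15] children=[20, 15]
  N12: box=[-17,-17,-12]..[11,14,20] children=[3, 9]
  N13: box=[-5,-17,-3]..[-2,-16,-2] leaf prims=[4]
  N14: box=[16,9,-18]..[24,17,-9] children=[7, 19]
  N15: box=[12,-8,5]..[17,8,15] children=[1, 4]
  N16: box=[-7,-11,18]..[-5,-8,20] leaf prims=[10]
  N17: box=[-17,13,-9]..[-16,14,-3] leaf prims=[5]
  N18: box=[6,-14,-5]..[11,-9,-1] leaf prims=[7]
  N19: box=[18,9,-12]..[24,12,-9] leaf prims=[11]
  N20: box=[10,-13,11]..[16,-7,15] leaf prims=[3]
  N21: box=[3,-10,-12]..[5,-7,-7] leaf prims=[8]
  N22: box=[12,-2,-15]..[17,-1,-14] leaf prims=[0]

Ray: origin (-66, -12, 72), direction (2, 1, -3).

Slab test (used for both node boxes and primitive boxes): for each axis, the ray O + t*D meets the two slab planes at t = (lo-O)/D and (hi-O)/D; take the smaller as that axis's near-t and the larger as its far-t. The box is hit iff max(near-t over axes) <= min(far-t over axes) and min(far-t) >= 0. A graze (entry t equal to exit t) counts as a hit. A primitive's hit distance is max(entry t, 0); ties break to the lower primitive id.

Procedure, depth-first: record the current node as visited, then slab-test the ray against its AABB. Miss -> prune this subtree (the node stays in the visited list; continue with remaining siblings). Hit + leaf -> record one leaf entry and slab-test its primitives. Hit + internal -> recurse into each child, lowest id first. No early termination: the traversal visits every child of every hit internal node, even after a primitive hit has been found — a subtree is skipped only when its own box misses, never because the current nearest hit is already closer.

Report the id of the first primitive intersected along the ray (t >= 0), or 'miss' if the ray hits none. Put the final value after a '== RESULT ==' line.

Walk:
N0 x:[49/2,45] y:[-5,29] z:[52/3,30] -> hit [49/2,29], descend [10, 12]
  N10 x:[38,45] y:[-1,29] z:[19,30] -> miss, prune
  N12 x:[49/2,77/2] y:[-5,26] z:[52/3,28] -> hit [49/2,26], descend [3, 9]
    N3 x:[49/2,75/2] y:[2,26] z:[25,28] -> hit [25,26], descend [6, 17]
      N6 x:[69/2,75/2] y:[2,18] z:[25,28] -> miss, prune
      N17 x:[49/2,25] y:[25,26] z:[25,27] -> hit [25,25] leaf, test {P5@t=25}
    N9 x:[59/2,77/2] y:[-5,4] z:[52/3,77/3] -> miss, prune

Visited [0, 10, 12, 3, 6, 17, 9]. Tests: 7 box, 1 leaf. Nearest: P5.

== RESULT ==
5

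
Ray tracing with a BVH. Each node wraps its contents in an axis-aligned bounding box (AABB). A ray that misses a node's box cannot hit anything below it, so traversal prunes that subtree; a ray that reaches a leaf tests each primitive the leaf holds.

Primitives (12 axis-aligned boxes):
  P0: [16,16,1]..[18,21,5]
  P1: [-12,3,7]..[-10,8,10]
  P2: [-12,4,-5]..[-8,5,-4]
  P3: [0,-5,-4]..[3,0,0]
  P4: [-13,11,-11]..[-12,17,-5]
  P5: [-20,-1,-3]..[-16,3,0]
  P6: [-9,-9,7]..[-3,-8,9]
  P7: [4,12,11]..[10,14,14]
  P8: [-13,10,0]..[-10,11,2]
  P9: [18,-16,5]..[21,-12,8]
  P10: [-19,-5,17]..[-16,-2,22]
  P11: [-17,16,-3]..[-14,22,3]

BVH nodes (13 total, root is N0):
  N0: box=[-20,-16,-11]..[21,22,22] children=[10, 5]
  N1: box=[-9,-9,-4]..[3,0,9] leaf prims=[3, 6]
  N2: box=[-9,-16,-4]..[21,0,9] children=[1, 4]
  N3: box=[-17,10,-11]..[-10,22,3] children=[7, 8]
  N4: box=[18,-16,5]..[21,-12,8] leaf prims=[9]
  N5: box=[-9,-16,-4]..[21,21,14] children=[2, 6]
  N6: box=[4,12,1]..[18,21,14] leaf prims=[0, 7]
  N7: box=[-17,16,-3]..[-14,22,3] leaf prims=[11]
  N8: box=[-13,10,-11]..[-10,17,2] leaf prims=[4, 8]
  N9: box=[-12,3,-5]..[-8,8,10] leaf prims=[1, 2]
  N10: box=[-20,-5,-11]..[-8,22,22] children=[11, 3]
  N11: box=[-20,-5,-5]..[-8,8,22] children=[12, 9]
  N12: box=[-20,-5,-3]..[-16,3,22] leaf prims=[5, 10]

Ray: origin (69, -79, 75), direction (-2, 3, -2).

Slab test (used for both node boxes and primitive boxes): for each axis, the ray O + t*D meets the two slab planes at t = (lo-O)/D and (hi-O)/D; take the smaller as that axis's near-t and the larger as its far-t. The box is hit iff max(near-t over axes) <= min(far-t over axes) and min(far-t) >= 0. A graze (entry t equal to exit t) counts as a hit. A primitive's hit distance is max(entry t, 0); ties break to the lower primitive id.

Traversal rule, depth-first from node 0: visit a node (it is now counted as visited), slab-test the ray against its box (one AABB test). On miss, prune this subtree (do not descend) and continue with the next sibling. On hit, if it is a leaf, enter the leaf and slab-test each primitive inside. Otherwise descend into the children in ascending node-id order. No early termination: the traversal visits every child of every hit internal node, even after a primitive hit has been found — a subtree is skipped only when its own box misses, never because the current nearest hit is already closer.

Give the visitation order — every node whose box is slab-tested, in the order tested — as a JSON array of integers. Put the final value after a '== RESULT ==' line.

Trace the traversal:
N0 x:[24,89/2] y:[21,101/3] z:[53/2,43] -> hit [53/2,101/3], descend [5, 10]
  N5 x:[24,39] y:[21,100/3] z:[61/2,79/2] -> hit [61/2,100/3], descend [2, 6]
    N2 x:[24,39] y:[21,79/3] z:[33,79/2] -> miss, prune
    N6 x:[51/2,65/2] y:[91/3,100/3] z:[61/2,37] -> hit [61/2,65/2] leaf, test {P0(miss), P7@t=61/2}
  N10 x:[77/2,89/2] y:[74/3,101/3] z:[53/2,43] -> miss, prune

order=[0, 5, 2, 6, 10]  |boxes|=5  |leaves|=1  hit=P7

== RESULT ==
[0, 5, 2, 6, 10]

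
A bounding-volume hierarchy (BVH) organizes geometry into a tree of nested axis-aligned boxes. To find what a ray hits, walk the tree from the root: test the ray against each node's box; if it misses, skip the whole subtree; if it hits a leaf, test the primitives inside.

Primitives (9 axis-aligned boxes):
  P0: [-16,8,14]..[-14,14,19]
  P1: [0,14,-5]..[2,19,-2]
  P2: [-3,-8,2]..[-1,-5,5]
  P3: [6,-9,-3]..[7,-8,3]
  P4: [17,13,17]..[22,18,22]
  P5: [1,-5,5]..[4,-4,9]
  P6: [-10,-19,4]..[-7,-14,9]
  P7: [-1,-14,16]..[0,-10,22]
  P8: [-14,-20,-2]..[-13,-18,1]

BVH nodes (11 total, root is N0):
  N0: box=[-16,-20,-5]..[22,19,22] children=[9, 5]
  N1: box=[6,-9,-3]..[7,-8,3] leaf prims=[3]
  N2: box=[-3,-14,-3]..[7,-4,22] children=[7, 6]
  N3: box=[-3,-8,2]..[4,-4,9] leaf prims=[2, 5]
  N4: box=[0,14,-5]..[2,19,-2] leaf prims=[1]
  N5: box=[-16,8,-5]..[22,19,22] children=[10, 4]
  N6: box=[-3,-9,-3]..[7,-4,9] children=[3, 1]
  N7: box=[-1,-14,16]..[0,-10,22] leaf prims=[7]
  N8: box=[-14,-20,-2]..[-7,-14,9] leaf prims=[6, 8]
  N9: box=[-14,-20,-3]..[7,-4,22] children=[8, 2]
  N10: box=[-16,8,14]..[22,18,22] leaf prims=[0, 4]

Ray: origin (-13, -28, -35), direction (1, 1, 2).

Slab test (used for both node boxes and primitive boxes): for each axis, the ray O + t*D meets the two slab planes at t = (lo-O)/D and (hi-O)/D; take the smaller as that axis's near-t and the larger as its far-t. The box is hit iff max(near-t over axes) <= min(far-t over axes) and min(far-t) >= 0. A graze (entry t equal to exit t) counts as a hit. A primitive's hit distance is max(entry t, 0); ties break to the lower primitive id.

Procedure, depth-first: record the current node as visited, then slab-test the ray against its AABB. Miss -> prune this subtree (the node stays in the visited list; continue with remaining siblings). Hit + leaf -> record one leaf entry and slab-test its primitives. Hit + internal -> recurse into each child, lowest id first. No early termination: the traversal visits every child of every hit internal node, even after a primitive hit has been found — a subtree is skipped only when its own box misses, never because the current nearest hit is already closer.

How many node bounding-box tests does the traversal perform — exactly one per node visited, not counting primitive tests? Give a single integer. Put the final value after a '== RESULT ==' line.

Traverse from the root:
N0 x:[-3,35] y:[8,47] z:[15,57/2] -> hit [15,57/2], descend [5, 9]
  N5 x:[-3,35] y:[36,47] z:[15,57/2] -> miss, prune
  N9 x:[-1,20] y:[8,24] z:[16,57/2] -> hit [16,20], descend [2, 8]
    N2 x:[10,20] y:[14,24] z:[16,57/2] -> hit [16,20], descend [6, 7]
      N6 x:[10,20] y:[19,24] z:[16,22] -> hit [19,20], descend [1, 3]
        N1 x:[19,20] y:[19,20] z:[16,19] -> hit [19,19] leaf, test {P3@t=19}
        N3 x:[10,17] y:[20,24] z:[37/2,22] -> miss, prune
      N7 x:[12,13] y:[14,18] z:[51/2,57/2] -> miss, prune
    N8 x:[-1,6] y:[8,14] z:[33/2,22] -> miss, prune

Visited [0, 5, 9, 2, 6, 1, 3, 7, 8]. Tests: 9 box, 1 leaf. Nearest: P3.

== RESULT ==
9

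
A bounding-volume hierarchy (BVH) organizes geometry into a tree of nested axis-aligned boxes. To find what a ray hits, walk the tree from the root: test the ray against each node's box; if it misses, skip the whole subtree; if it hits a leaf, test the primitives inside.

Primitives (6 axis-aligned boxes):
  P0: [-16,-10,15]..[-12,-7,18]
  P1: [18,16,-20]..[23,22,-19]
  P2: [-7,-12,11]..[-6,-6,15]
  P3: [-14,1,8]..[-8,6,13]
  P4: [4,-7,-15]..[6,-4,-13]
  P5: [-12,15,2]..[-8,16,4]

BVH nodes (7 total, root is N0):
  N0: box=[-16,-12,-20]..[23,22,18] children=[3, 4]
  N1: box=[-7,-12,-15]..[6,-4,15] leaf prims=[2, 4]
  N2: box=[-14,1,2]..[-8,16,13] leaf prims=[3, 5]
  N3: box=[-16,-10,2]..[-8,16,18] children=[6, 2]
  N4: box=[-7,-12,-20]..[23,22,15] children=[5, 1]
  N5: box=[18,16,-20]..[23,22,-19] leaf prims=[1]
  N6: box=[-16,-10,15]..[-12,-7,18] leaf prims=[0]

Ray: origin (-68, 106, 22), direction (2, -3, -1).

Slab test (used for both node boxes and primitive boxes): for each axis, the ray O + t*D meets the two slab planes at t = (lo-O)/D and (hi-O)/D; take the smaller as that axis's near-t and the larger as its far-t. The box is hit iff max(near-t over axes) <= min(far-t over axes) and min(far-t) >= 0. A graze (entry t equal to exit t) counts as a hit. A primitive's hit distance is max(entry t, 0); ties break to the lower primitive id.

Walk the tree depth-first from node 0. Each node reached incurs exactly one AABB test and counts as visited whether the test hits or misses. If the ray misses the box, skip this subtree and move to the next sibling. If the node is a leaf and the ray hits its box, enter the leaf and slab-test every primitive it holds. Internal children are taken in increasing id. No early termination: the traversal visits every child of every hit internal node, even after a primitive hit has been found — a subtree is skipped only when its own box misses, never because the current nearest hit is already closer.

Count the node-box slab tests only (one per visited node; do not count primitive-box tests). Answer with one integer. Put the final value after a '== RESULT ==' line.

Trace the traversal:
N0 x:[26,91/2] y:[28,118/3] z:[4,42] -> hit [28,118/3], descend [3, 4]
  N3 x:[26,30] y:[30,116/3] z:[4,20] -> miss, prune
  N4 x:[61/2,91/2] y:[28,118/3] z:[7,42] -> hit [61/2,118/3], descend [1, 5]
    N1 x:[61/2,37] y:[110/3,118/3] z:[7,37] -> hit [110/3,37] leaf, test {P2(miss), P4@t=110/3}
    N5 x:[43,91/2] y:[28,30] z:[41,42] -> miss, prune

Summary -> nodes [0, 3, 4, 1, 5]; box-tests=5; leaf-entries=1; first=P4

== RESULT ==
5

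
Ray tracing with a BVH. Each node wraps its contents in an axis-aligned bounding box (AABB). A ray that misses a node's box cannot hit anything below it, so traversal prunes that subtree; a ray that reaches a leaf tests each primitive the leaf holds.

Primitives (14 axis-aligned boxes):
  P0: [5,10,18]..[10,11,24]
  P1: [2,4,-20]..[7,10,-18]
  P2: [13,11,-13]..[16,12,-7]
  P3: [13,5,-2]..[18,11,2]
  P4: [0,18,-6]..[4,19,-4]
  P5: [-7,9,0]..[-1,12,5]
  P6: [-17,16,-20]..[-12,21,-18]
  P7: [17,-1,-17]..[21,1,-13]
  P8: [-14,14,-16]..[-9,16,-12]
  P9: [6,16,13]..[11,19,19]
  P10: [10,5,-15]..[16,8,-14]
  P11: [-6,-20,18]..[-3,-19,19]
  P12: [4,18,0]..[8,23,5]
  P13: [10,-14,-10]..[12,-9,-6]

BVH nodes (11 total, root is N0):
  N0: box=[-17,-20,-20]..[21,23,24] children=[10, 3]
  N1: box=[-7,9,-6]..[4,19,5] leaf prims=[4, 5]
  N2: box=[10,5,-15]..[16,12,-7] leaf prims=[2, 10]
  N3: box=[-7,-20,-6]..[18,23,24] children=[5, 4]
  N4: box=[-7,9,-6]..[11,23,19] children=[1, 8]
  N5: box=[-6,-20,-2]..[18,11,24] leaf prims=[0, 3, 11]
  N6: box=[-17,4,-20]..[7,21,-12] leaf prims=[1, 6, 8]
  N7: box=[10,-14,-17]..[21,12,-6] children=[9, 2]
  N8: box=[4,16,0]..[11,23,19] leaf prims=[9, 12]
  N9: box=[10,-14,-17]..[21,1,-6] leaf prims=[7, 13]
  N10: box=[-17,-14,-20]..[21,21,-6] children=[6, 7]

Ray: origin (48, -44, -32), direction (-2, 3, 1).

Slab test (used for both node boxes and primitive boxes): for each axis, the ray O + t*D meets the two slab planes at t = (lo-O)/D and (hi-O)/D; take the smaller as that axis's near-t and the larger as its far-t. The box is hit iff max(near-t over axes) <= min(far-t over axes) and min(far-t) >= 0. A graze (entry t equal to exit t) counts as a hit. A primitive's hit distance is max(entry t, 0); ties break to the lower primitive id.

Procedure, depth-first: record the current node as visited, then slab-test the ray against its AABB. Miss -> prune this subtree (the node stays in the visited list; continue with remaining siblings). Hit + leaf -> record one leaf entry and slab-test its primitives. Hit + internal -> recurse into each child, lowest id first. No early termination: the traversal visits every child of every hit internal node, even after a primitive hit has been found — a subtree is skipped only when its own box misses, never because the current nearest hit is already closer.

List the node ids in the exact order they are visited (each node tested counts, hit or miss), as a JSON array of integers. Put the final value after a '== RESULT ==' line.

Walk:
N0 x:[27/2,65/2] y:[8,67/3] z:[12,56] -> hit [27/2,67/3], descend [3, 10]
  N3 x:[15,55/2] y:[8,67/3] z:[26,56] -> miss, prune
  N10 x:[27/2,65/2] y:[10,65/3] z:[12,26] -> hit [27/2,65/3], descend [6, 7]
    N6 x:[41/2,65/2] y:[16,65/3] z:[12,20] -> miss, prune
    N7 x:[27/2,19] y:[10,56/3] z:[15,26] -> hit [15,56/3], descend [2, 9]
      N2 x:[16,19] y:[49/3,56/3] z:[17,25] -> hit [17,56/3] leaf, test {P2(miss), P10@t=17}
      N9 x:[27/2,19] y:[10,15] z:[15,26] -> hit [15,15] leaf, test {P7@t=15, P13(miss)}

Summary -> nodes [0, 3, 10, 6, 7, 2, 9]; box-tests=7; leaf-entries=2; first=P7

== RESULT ==
[0, 3, 10, 6, 7, 2, 9]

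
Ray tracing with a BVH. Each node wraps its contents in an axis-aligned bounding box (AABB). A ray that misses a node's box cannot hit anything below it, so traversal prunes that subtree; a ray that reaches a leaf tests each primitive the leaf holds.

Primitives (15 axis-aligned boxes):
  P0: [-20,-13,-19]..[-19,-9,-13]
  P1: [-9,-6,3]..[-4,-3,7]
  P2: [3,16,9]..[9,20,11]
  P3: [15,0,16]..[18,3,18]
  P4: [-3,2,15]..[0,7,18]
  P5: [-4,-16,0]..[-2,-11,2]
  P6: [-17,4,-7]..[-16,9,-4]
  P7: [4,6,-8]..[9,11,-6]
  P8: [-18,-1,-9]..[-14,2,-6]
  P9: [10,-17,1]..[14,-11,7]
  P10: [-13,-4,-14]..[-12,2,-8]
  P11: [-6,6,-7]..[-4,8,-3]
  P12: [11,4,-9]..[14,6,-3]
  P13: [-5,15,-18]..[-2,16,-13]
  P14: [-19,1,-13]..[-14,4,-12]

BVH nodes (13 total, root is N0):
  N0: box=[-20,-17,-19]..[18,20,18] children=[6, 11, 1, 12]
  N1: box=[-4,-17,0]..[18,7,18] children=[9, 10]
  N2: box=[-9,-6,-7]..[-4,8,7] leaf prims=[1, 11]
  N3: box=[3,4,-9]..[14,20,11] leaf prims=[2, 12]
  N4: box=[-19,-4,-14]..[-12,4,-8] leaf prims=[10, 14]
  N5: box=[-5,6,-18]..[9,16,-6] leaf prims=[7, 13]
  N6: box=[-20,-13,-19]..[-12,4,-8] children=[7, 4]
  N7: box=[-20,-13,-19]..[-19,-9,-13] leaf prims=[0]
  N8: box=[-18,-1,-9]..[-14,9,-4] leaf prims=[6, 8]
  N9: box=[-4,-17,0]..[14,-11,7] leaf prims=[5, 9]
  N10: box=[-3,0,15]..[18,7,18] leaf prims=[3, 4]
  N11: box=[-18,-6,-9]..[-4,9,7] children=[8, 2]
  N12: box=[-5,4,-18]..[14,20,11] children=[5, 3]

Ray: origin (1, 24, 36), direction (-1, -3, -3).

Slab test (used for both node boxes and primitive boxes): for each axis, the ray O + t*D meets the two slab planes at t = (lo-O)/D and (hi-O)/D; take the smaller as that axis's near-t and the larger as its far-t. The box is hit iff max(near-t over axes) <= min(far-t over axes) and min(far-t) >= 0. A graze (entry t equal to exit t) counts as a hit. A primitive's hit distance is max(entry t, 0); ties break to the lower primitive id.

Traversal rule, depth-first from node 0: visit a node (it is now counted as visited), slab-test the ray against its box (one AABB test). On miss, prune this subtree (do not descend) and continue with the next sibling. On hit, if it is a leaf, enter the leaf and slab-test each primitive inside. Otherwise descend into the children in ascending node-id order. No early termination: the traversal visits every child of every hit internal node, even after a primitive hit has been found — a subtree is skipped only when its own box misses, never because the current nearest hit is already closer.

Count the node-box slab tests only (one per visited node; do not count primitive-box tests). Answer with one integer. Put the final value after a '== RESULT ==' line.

Walk:
N0 x:[-17,21] y:[4/3,41/3] z:[6,55/3] -> hit [6,41/3], descend [1, 6, 11, 12]
  N1 x:[-17,5] y:[17/3,41/3] z:[6,12] -> miss, prune
  N6 x:[13,21] y:[20/3,37/3] z:[44/3,55/3] -> miss, prune
  N11 x:[5,19] y:[5,10] z:[29/3,15] -> hit [29/3,10], descend [2, 8]
    N2 x:[5,10] y:[16/3,10] z:[29/3,43/3] -> hit [29/3,10] leaf, test {P1@t=29/3, P11(miss)}
    N8 x:[15,19] y:[5,25/3] z:[40/3,15] -> miss, prune
  N12 x:[-13,6] y:[4/3,20/3] z:[25/3,18] -> miss, prune

7 AABB tests over nodes [0, 1, 6, 11, 2, 8, 12]; 1 leaf entered; closest P1.

== RESULT ==
7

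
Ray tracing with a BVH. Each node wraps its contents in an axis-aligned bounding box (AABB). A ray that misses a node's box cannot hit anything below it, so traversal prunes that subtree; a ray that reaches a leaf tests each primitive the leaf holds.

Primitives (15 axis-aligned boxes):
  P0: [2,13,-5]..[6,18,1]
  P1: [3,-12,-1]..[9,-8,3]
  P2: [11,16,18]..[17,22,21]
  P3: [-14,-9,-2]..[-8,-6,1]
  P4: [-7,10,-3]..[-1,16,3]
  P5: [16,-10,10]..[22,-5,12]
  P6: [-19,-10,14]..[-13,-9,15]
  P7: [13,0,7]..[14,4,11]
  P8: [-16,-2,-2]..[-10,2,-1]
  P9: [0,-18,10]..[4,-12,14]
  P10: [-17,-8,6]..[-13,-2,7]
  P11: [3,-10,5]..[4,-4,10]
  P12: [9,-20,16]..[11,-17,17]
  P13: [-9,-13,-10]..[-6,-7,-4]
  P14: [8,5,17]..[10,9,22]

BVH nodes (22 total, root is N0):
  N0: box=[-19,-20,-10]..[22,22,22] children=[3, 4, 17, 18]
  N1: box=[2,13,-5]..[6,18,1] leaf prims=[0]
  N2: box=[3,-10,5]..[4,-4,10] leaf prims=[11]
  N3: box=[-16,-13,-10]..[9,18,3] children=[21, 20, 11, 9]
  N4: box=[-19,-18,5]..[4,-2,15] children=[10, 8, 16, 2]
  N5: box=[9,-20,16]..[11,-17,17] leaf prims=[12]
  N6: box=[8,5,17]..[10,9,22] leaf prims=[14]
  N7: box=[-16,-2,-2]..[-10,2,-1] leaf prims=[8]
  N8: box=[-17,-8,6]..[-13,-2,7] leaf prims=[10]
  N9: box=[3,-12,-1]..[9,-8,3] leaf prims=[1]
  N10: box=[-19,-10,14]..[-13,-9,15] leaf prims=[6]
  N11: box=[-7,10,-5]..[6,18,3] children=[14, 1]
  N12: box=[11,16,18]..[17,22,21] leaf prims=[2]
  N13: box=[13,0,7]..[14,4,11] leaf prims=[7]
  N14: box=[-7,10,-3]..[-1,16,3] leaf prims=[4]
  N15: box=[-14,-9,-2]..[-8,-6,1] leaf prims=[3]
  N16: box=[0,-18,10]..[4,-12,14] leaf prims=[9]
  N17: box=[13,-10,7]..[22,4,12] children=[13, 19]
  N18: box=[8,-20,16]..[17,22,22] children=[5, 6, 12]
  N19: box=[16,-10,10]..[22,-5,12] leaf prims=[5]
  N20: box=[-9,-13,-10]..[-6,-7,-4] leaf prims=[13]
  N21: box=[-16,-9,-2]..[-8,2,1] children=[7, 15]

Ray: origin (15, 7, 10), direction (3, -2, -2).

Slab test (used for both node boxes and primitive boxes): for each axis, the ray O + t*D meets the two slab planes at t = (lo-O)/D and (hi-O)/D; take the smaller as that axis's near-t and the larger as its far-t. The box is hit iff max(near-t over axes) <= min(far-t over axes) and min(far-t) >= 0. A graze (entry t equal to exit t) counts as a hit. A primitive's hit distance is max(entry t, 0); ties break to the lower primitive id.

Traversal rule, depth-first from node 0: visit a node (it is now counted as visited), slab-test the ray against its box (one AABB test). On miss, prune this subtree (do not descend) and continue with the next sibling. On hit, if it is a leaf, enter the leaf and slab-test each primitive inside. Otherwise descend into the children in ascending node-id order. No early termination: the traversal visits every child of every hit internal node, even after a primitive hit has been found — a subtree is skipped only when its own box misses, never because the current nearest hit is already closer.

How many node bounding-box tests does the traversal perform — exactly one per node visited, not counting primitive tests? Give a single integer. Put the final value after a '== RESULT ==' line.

Trace the traversal:
N0 x:[-34/3,7/3] y:[-15/2,27/2] z:[-6,10] -> hit [-6,7/3], descend [3, 4, 17, 18]
  N3 x:[-31/3,-2] y:[-11/2,10] z:[7/2,10] -> miss, prune
  N4 x:[-34/3,-11/3] y:[9/2,25/2] z:[-5/2,5/2] -> miss, prune
  N17 x:[-2/3,7/3] y:[3/2,17/2] z:[-1,3/2] -> hit [3/2,3/2], descend [13, 19]
    N13 x:[-2/3,-1/3] y:[3/2,7/2] z:[-1/2,3/2] -> miss, prune
    N19 x:[1/3,7/3] y:[6,17/2] z:[-1,0] -> miss, prune
  N18 x:[-7/3,2/3] y:[-15/2,27/2] z:[-6,-3] -> miss, prune

order=[0, 3, 4, 17, 13, 19, 18]  |boxes|=7  |leaves|=0  hit=miss

== RESULT ==
7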